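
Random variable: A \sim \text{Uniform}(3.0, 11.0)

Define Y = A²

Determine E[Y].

Using E[X²] = Var(X) + (E[X])²:
E[A] = 7
Var(A) = (11 - 3)^2/12 = 5.3333333
E[A²] = 5.3333333 + 7² = 5.3333333 + 49 = 54.333333

54.333333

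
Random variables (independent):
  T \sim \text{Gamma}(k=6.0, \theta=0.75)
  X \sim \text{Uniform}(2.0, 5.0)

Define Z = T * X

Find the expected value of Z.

For independent RVs: E[XY] = E[X]*E[Y]
E[T] = 4.5
E[X] = 3.5
E[Z] = 4.5 * 3.5 = 15.75

15.75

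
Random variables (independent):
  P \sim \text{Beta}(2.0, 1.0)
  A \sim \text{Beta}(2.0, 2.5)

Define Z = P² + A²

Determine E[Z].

E[Z] = E[P²] + E[A²]
E[P²] = Var(P) + E[P]² = 0.055555556 + 0.44444444 = 0.5
E[A²] = Var(A) + E[A]² = 0.044893378 + 0.19753086 = 0.24242424
E[Z] = 0.5 + 0.24242424 = 0.74242424

0.74242424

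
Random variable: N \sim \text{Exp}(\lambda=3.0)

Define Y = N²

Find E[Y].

Using E[X²] = Var(X) + (E[X])²:
E[N] = 0.33333333
Var(N) = 1/3.0^2 = 0.11111111
E[N²] = 0.11111111 + 0.33333333² = 0.11111111 + 0.11111111 = 0.22222222

0.22222222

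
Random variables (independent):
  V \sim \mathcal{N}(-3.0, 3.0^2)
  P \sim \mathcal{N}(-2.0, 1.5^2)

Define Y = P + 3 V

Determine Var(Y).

For independent RVs: Var(aX + bY) = a²Var(X) + b²Var(Y)
Var(V) = 9
Var(P) = 2.25
Var(Y) = 3²*9 + 1²*2.25
= 9*9 + 1*2.25 = 83.25

83.25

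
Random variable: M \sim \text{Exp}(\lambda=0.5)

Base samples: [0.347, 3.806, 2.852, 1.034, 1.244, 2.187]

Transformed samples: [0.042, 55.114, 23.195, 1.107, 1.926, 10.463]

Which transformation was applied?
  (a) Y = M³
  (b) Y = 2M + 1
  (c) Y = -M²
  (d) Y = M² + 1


Checking option (a) Y = M³:
  M = 0.347 -> Y = 0.042 ✓
  M = 3.806 -> Y = 55.114 ✓
  M = 2.852 -> Y = 23.195 ✓
All samples match this transformation.

(a) M³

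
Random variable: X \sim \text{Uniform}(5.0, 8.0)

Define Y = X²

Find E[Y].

E[X²] = Var(X) + (E[X])² = 0.75 + 42.25 = 43

43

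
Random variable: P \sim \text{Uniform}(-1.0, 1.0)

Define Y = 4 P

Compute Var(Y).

For Y = aP + b: Var(Y) = a² * Var(P)
Var(P) = (1 + 1)^2/12 = 0.33333333
Var(Y) = 4² * 0.33333333 = 16 * 0.33333333 = 5.3333333

5.3333333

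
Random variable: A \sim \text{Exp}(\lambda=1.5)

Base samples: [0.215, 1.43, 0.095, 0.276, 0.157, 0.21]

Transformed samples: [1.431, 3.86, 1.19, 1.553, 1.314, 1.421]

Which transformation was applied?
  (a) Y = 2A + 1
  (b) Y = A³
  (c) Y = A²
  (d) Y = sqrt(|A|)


Checking option (a) Y = 2A + 1:
  A = 0.215 -> Y = 1.431 ✓
  A = 1.43 -> Y = 3.86 ✓
  A = 0.095 -> Y = 1.19 ✓
All samples match this transformation.

(a) 2A + 1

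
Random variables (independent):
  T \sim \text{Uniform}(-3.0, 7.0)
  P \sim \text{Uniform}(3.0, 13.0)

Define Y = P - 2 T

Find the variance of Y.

For independent RVs: Var(aX + bY) = a²Var(X) + b²Var(Y)
Var(T) = 8.3333333
Var(P) = 8.3333333
Var(Y) = (-2)²*8.3333333 + 1²*8.3333333
= 4*8.3333333 + 1*8.3333333 = 41.666667

41.666667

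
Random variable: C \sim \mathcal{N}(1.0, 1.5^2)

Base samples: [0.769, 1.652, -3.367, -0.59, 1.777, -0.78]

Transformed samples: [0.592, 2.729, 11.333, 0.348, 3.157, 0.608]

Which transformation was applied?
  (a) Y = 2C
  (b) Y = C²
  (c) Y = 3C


Checking option (b) Y = C²:
  C = 0.769 -> Y = 0.592 ✓
  C = 1.652 -> Y = 2.729 ✓
  C = -3.367 -> Y = 11.333 ✓
All samples match this transformation.

(b) C²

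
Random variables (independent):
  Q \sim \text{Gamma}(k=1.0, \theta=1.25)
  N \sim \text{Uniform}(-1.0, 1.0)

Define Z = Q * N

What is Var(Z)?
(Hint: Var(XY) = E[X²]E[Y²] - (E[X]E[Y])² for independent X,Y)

Var(XY) = E[X²]E[Y²] - (E[X]E[Y])²
E[Q] = 1.25, Var(Q) = 1.5625
E[N] = 0, Var(N) = 0.33333333
E[Q²] = 1.5625 + 1.25² = 3.125
E[N²] = 0.33333333 + 0² = 0.33333333
Var(Z) = 3.125*0.33333333 - (1.25*0)²
= 1.0416667 - 0 = 1.0416667

1.0416667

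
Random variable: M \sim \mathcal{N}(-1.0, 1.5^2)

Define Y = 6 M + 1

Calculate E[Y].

For Y = 6M + 1:
E[Y] = 6 * E[M] + 1
E[M] = -1.0 = -1
E[Y] = 6 * (-1) + 1 = -5

-5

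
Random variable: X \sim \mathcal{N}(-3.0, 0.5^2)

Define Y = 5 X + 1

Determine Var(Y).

For Y = aX + b: Var(Y) = a² * Var(X)
Var(X) = 0.5^2 = 0.25
Var(Y) = 5² * 0.25 = 25 * 0.25 = 6.25

6.25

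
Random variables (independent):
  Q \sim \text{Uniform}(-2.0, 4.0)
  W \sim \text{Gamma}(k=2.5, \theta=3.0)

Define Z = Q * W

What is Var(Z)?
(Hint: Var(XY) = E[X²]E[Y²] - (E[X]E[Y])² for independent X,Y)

Var(XY) = E[X²]E[Y²] - (E[X]E[Y])²
E[Q] = 1, Var(Q) = 3
E[W] = 7.5, Var(W) = 22.5
E[Q²] = 3 + 1² = 4
E[W²] = 22.5 + 7.5² = 78.75
Var(Z) = 4*78.75 - (1*7.5)²
= 315 - 56.25 = 258.75

258.75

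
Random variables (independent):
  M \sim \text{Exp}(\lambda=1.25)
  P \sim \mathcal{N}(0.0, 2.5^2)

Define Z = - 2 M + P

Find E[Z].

E[Z] = -2*E[M] + 1*E[P]
E[M] = 0.8
E[P] = 0
E[Z] = -2*0.8 + 1*0 = -1.6

-1.6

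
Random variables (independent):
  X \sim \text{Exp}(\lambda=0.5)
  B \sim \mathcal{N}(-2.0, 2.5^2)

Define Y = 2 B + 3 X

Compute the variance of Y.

For independent RVs: Var(aX + bY) = a²Var(X) + b²Var(Y)
Var(X) = 4
Var(B) = 6.25
Var(Y) = 3²*4 + 2²*6.25
= 9*4 + 4*6.25 = 61

61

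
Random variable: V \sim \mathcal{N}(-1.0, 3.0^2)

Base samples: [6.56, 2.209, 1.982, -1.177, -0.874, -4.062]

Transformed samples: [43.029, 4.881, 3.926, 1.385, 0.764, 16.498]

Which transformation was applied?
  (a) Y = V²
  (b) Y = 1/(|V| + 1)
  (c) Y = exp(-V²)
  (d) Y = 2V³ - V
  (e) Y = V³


Checking option (a) Y = V²:
  V = 6.56 -> Y = 43.029 ✓
  V = 2.209 -> Y = 4.881 ✓
  V = 1.982 -> Y = 3.926 ✓
All samples match this transformation.

(a) V²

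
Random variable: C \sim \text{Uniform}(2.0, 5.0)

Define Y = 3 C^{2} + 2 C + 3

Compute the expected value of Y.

E[Y] = 3*E[C²] + 2*E[C] + 3
E[C] = 3.5
E[C²] = Var(C) + (E[C])² = 0.75 + 12.25 = 13
E[Y] = 3*13 + 2*3.5 + 3 = 49

49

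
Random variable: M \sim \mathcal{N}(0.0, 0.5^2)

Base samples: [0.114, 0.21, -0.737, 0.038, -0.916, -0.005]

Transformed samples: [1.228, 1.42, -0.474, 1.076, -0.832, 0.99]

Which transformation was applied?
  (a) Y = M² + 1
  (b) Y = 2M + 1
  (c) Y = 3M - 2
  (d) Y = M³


Checking option (b) Y = 2M + 1:
  M = 0.114 -> Y = 1.228 ✓
  M = 0.21 -> Y = 1.42 ✓
  M = -0.737 -> Y = -0.474 ✓
All samples match this transformation.

(b) 2M + 1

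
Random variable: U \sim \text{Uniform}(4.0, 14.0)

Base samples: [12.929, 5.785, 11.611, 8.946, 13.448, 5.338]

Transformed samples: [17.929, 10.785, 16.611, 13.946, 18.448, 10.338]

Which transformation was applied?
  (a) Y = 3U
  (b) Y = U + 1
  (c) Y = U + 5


Checking option (c) Y = U + 5:
  U = 12.929 -> Y = 17.929 ✓
  U = 5.785 -> Y = 10.785 ✓
  U = 11.611 -> Y = 16.611 ✓
All samples match this transformation.

(c) U + 5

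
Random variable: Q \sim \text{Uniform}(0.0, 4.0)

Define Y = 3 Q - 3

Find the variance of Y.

For Y = aQ + b: Var(Y) = a² * Var(Q)
Var(Q) = (4 - 0)^2/12 = 1.3333333
Var(Y) = 3² * 1.3333333 = 9 * 1.3333333 = 12

12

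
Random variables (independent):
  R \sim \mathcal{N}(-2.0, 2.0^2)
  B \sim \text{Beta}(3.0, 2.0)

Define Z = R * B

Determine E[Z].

For independent RVs: E[XY] = E[X]*E[Y]
E[R] = -2
E[B] = 0.6
E[Z] = -2 * 0.6 = -1.2

-1.2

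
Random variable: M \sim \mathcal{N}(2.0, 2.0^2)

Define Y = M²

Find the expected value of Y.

Using E[X²] = Var(X) + (E[X])²:
E[M] = 2
Var(M) = 2.0^2 = 4
E[M²] = 4 + 2² = 4 + 4 = 8

8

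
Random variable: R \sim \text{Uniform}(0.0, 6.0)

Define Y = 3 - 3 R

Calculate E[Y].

For Y = -3R + 3:
E[Y] = -3 * E[R] + 3
E[R] = (0 + 6)/2 = 3
E[Y] = -3 * 3 + 3 = -6

-6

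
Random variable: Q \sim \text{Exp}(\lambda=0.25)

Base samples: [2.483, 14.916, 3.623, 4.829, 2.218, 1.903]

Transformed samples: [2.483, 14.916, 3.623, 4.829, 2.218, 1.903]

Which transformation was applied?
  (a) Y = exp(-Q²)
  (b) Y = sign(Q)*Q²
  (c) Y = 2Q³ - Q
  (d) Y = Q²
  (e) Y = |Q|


Checking option (e) Y = |Q|:
  Q = 2.483 -> Y = 2.483 ✓
  Q = 14.916 -> Y = 14.916 ✓
  Q = 3.623 -> Y = 3.623 ✓
All samples match this transformation.

(e) |Q|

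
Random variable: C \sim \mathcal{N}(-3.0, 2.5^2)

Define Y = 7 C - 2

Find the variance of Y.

For Y = aC + b: Var(Y) = a² * Var(C)
Var(C) = 2.5^2 = 6.25
Var(Y) = 7² * 6.25 = 49 * 6.25 = 306.25

306.25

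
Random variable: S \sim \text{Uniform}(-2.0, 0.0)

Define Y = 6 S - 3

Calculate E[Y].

For Y = 6S - 3:
E[Y] = 6 * E[S] - 3
E[S] = (-2 + 0)/2 = -1
E[Y] = 6 * (-1) - 3 = -9

-9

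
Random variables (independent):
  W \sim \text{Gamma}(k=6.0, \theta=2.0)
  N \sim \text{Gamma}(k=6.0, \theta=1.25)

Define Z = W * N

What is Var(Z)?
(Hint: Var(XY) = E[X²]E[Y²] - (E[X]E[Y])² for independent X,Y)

Var(XY) = E[X²]E[Y²] - (E[X]E[Y])²
E[W] = 12, Var(W) = 24
E[N] = 7.5, Var(N) = 9.375
E[W²] = 24 + 12² = 168
E[N²] = 9.375 + 7.5² = 65.625
Var(Z) = 168*65.625 - (12*7.5)²
= 11025 - 8100 = 2925

2925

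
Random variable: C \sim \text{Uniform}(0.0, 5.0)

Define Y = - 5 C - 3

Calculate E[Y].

For Y = -5C - 3:
E[Y] = -5 * E[C] - 3
E[C] = (0 + 5)/2 = 2.5
E[Y] = -5 * 2.5 - 3 = -15.5

-15.5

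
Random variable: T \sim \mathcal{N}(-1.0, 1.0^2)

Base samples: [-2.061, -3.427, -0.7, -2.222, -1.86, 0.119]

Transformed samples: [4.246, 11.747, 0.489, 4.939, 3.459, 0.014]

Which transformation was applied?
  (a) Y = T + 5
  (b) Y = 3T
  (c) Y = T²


Checking option (c) Y = T²:
  T = -2.061 -> Y = 4.246 ✓
  T = -3.427 -> Y = 11.747 ✓
  T = -0.7 -> Y = 0.489 ✓
All samples match this transformation.

(c) T²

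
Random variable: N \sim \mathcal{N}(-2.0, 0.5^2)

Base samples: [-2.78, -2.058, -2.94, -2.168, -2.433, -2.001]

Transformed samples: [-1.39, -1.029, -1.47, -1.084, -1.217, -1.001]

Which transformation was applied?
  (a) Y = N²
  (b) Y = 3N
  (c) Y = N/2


Checking option (c) Y = N/2:
  N = -2.78 -> Y = -1.39 ✓
  N = -2.058 -> Y = -1.029 ✓
  N = -2.94 -> Y = -1.47 ✓
All samples match this transformation.

(c) N/2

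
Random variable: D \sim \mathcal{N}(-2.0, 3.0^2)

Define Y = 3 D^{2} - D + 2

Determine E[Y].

E[Y] = 3*E[D²] - 1*E[D] + 2
E[D] = -2
E[D²] = Var(D) + (E[D])² = 9 + 4 = 13
E[Y] = 3*13 - 1*(-2) + 2 = 43

43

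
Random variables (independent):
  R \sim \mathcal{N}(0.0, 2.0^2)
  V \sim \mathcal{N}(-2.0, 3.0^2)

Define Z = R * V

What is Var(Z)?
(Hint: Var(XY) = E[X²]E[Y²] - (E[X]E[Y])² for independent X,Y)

Var(XY) = E[X²]E[Y²] - (E[X]E[Y])²
E[R] = 0, Var(R) = 4
E[V] = -2, Var(V) = 9
E[R²] = 4 + 0² = 4
E[V²] = 9 + (-2)² = 13
Var(Z) = 4*13 - (0*(-2))²
= 52 - 0 = 52

52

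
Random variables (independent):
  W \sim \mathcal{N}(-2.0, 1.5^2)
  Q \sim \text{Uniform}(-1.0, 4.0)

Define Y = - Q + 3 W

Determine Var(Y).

For independent RVs: Var(aX + bY) = a²Var(X) + b²Var(Y)
Var(W) = 2.25
Var(Q) = 2.0833333
Var(Y) = 3²*2.25 + (-1)²*2.0833333
= 9*2.25 + 1*2.0833333 = 22.333333

22.333333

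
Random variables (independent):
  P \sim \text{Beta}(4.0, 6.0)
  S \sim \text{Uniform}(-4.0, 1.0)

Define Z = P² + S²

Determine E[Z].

E[Z] = E[P²] + E[S²]
E[P²] = Var(P) + E[P]² = 0.021818182 + 0.16 = 0.18181818
E[S²] = Var(S) + E[S]² = 2.0833333 + 2.25 = 4.3333333
E[Z] = 0.18181818 + 4.3333333 = 4.5151515

4.5151515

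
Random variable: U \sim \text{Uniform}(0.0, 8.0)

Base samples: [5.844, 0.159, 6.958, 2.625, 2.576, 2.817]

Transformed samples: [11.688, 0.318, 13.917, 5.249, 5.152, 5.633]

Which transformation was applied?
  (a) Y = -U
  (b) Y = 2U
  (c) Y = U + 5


Checking option (b) Y = 2U:
  U = 5.844 -> Y = 11.688 ✓
  U = 0.159 -> Y = 0.318 ✓
  U = 6.958 -> Y = 13.917 ✓
All samples match this transformation.

(b) 2U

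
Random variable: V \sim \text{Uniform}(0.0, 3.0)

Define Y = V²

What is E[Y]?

E[V²] = Var(V) + (E[V])² = 0.75 + 2.25 = 3

3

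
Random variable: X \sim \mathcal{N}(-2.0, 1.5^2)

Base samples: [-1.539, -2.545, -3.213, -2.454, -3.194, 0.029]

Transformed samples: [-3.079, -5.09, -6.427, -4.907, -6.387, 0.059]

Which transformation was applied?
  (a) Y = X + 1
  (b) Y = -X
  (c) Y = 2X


Checking option (c) Y = 2X:
  X = -1.539 -> Y = -3.079 ✓
  X = -2.545 -> Y = -5.09 ✓
  X = -3.213 -> Y = -6.427 ✓
All samples match this transformation.

(c) 2X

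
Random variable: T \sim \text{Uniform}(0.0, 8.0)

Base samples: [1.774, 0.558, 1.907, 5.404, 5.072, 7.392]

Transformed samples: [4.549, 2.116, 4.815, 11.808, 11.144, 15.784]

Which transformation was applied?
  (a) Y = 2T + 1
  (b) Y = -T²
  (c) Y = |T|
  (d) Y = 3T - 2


Checking option (a) Y = 2T + 1:
  T = 1.774 -> Y = 4.549 ✓
  T = 0.558 -> Y = 2.116 ✓
  T = 1.907 -> Y = 4.815 ✓
All samples match this transformation.

(a) 2T + 1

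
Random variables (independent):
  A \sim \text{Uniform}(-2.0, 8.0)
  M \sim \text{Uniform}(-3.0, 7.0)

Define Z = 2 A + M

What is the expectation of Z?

E[Z] = 2*E[A] + 1*E[M]
E[A] = 3
E[M] = 2
E[Z] = 2*3 + 1*2 = 8

8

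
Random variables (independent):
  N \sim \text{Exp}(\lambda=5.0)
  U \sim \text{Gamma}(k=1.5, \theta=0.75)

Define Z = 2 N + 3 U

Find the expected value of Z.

E[Z] = 2*E[N] + 3*E[U]
E[N] = 0.2
E[U] = 1.125
E[Z] = 2*0.2 + 3*1.125 = 3.775

3.775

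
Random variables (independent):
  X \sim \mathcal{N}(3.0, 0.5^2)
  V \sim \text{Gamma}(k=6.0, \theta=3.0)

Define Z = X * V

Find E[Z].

For independent RVs: E[XY] = E[X]*E[Y]
E[X] = 3
E[V] = 18
E[Z] = 3 * 18 = 54

54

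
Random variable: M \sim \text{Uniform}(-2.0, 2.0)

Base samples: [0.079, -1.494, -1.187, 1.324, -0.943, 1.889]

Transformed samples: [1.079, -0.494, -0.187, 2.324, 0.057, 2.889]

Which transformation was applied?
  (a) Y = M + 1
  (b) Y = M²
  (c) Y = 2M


Checking option (a) Y = M + 1:
  M = 0.079 -> Y = 1.079 ✓
  M = -1.494 -> Y = -0.494 ✓
  M = -1.187 -> Y = -0.187 ✓
All samples match this transformation.

(a) M + 1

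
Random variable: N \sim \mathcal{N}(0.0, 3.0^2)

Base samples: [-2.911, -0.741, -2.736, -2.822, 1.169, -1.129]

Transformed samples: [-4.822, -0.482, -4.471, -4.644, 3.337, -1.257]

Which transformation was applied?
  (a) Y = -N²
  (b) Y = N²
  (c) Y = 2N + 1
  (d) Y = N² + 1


Checking option (c) Y = 2N + 1:
  N = -2.911 -> Y = -4.822 ✓
  N = -0.741 -> Y = -0.482 ✓
  N = -2.736 -> Y = -4.471 ✓
All samples match this transformation.

(c) 2N + 1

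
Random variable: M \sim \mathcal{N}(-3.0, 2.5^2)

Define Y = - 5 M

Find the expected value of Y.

For Y = -5M:
E[Y] = -5 * E[M]
E[M] = -3.0 = -3
E[Y] = -5 * (-3) = 15

15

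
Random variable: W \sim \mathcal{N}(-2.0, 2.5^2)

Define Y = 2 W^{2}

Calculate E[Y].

E[Y] = 2*E[W²]
E[W] = -2
E[W²] = Var(W) + (E[W])² = 6.25 + 4 = 10.25
E[Y] = 2*10.25 = 20.5

20.5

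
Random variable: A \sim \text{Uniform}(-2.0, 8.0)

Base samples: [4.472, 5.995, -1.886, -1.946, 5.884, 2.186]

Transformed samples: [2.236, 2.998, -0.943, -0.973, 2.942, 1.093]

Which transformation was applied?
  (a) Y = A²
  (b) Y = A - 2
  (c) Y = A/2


Checking option (c) Y = A/2:
  A = 4.472 -> Y = 2.236 ✓
  A = 5.995 -> Y = 2.998 ✓
  A = -1.886 -> Y = -0.943 ✓
All samples match this transformation.

(c) A/2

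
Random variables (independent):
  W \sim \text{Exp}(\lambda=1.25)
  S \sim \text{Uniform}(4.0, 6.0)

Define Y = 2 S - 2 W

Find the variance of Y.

For independent RVs: Var(aX + bY) = a²Var(X) + b²Var(Y)
Var(W) = 0.64
Var(S) = 0.33333333
Var(Y) = (-2)²*0.64 + 2²*0.33333333
= 4*0.64 + 4*0.33333333 = 3.8933333

3.8933333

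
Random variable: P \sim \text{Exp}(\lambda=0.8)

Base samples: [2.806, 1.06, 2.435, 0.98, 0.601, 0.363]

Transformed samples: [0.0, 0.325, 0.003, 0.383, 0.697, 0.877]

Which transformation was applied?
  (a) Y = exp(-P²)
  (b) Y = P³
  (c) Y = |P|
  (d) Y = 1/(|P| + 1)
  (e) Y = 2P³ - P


Checking option (a) Y = exp(-P²):
  P = 2.806 -> Y = 0.0 ✓
  P = 1.06 -> Y = 0.325 ✓
  P = 2.435 -> Y = 0.003 ✓
All samples match this transformation.

(a) exp(-P²)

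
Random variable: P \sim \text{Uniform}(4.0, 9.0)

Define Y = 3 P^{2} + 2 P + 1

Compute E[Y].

E[Y] = 3*E[P²] + 2*E[P] + 1
E[P] = 6.5
E[P²] = Var(P) + (E[P])² = 2.0833333 + 42.25 = 44.333333
E[Y] = 3*44.333333 + 2*6.5 + 1 = 147

147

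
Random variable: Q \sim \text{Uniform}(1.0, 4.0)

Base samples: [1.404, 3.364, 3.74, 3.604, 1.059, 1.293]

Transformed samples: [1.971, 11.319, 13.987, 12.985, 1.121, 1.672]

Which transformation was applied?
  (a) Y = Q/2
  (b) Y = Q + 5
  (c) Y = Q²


Checking option (c) Y = Q²:
  Q = 1.404 -> Y = 1.971 ✓
  Q = 3.364 -> Y = 11.319 ✓
  Q = 3.74 -> Y = 13.987 ✓
All samples match this transformation.

(c) Q²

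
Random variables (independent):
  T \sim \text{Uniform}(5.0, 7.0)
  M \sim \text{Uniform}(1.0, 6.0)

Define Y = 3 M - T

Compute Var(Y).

For independent RVs: Var(aX + bY) = a²Var(X) + b²Var(Y)
Var(T) = 0.33333333
Var(M) = 2.0833333
Var(Y) = (-1)²*0.33333333 + 3²*2.0833333
= 1*0.33333333 + 9*2.0833333 = 19.083333

19.083333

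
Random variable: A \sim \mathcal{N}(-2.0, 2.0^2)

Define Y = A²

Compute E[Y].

E[A²] = Var(A) + (E[A])² = 4 + 4 = 8

8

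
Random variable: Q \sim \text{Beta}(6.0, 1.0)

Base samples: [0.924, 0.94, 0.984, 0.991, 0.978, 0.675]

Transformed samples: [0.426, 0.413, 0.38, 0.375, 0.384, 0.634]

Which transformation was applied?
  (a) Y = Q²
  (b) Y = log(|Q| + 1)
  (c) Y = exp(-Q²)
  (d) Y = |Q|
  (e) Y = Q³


Checking option (c) Y = exp(-Q²):
  Q = 0.924 -> Y = 0.426 ✓
  Q = 0.94 -> Y = 0.413 ✓
  Q = 0.984 -> Y = 0.38 ✓
All samples match this transformation.

(c) exp(-Q²)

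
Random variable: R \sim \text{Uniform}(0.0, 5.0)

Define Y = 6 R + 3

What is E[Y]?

For Y = 6R + 3:
E[Y] = 6 * E[R] + 3
E[R] = (0 + 5)/2 = 2.5
E[Y] = 6 * 2.5 + 3 = 18

18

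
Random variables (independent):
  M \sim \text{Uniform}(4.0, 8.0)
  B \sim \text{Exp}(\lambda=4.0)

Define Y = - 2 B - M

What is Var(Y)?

For independent RVs: Var(aX + bY) = a²Var(X) + b²Var(Y)
Var(M) = 1.3333333
Var(B) = 0.0625
Var(Y) = (-1)²*1.3333333 + (-2)²*0.0625
= 1*1.3333333 + 4*0.0625 = 1.5833333

1.5833333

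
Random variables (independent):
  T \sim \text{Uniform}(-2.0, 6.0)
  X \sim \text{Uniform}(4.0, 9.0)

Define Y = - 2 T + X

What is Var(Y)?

For independent RVs: Var(aX + bY) = a²Var(X) + b²Var(Y)
Var(T) = 5.3333333
Var(X) = 2.0833333
Var(Y) = (-2)²*5.3333333 + 1²*2.0833333
= 4*5.3333333 + 1*2.0833333 = 23.416667

23.416667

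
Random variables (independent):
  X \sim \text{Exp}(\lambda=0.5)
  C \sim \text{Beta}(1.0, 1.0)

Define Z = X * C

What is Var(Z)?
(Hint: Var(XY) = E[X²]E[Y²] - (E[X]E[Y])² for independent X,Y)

Var(XY) = E[X²]E[Y²] - (E[X]E[Y])²
E[X] = 2, Var(X) = 4
E[C] = 0.5, Var(C) = 0.083333333
E[X²] = 4 + 2² = 8
E[C²] = 0.083333333 + 0.5² = 0.33333333
Var(Z) = 8*0.33333333 - (2*0.5)²
= 2.6666667 - 1 = 1.6666667

1.6666667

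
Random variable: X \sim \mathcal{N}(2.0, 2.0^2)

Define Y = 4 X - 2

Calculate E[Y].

For Y = 4X - 2:
E[Y] = 4 * E[X] - 2
E[X] = 2.0 = 2
E[Y] = 4 * 2 - 2 = 6

6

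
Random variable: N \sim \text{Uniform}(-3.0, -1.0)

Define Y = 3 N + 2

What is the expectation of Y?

For Y = 3N + 2:
E[Y] = 3 * E[N] + 2
E[N] = (-3 - 1)/2 = -2
E[Y] = 3 * (-2) + 2 = -4

-4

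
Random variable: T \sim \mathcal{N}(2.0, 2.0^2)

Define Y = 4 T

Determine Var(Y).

For Y = aT + b: Var(Y) = a² * Var(T)
Var(T) = 2.0^2 = 4
Var(Y) = 4² * 4 = 16 * 4 = 64

64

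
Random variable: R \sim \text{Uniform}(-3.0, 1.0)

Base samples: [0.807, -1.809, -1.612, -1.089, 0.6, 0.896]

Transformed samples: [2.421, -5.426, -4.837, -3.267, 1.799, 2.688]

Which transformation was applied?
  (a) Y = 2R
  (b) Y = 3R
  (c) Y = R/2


Checking option (b) Y = 3R:
  R = 0.807 -> Y = 2.421 ✓
  R = -1.809 -> Y = -5.426 ✓
  R = -1.612 -> Y = -4.837 ✓
All samples match this transformation.

(b) 3R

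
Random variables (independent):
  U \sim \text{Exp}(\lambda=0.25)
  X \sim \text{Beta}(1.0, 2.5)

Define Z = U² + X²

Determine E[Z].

E[Z] = E[U²] + E[X²]
E[U²] = Var(U) + E[U]² = 16 + 16 = 32
E[X²] = Var(X) + E[X]² = 0.045351474 + 0.081632653 = 0.12698413
E[Z] = 32 + 0.12698413 = 32.126984

32.126984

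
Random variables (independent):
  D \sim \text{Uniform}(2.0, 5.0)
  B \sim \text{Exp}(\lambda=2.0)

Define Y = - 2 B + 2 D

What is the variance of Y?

For independent RVs: Var(aX + bY) = a²Var(X) + b²Var(Y)
Var(D) = 0.75
Var(B) = 0.25
Var(Y) = 2²*0.75 + (-2)²*0.25
= 4*0.75 + 4*0.25 = 4

4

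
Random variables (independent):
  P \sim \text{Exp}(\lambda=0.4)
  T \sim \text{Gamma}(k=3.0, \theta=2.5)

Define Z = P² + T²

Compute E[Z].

E[Z] = E[P²] + E[T²]
E[P²] = Var(P) + E[P]² = 6.25 + 6.25 = 12.5
E[T²] = Var(T) + E[T]² = 18.75 + 56.25 = 75
E[Z] = 12.5 + 75 = 87.5

87.5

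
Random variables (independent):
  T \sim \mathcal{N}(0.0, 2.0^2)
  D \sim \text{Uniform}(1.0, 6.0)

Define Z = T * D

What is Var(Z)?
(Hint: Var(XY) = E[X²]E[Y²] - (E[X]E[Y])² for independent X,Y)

Var(XY) = E[X²]E[Y²] - (E[X]E[Y])²
E[T] = 0, Var(T) = 4
E[D] = 3.5, Var(D) = 2.0833333
E[T²] = 4 + 0² = 4
E[D²] = 2.0833333 + 3.5² = 14.333333
Var(Z) = 4*14.333333 - (0*3.5)²
= 57.333333 - 0 = 57.333333

57.333333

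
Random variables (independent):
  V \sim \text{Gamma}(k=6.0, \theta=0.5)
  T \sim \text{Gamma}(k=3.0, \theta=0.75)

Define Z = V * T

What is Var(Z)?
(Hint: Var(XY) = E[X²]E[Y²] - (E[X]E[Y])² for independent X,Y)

Var(XY) = E[X²]E[Y²] - (E[X]E[Y])²
E[V] = 3, Var(V) = 1.5
E[T] = 2.25, Var(T) = 1.6875
E[V²] = 1.5 + 3² = 10.5
E[T²] = 1.6875 + 2.25² = 6.75
Var(Z) = 10.5*6.75 - (3*2.25)²
= 70.875 - 45.5625 = 25.3125

25.3125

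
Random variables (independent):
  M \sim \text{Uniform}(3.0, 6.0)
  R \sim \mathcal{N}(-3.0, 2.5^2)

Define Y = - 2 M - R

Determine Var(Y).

For independent RVs: Var(aX + bY) = a²Var(X) + b²Var(Y)
Var(M) = 0.75
Var(R) = 6.25
Var(Y) = (-2)²*0.75 + (-1)²*6.25
= 4*0.75 + 1*6.25 = 9.25

9.25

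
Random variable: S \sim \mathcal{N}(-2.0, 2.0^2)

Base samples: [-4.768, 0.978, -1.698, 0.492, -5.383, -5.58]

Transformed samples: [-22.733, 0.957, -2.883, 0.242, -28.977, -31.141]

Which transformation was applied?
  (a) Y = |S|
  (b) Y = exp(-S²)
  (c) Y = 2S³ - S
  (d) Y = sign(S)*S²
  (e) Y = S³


Checking option (d) Y = sign(S)*S²:
  S = -4.768 -> Y = -22.733 ✓
  S = 0.978 -> Y = 0.957 ✓
  S = -1.698 -> Y = -2.883 ✓
All samples match this transformation.

(d) sign(S)*S²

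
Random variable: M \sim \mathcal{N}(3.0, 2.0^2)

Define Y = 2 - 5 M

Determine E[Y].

For Y = -5M + 2:
E[Y] = -5 * E[M] + 2
E[M] = 3.0 = 3
E[Y] = -5 * 3 + 2 = -13

-13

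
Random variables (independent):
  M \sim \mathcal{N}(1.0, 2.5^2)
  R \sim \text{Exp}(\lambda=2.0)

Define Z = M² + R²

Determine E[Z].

E[Z] = E[M²] + E[R²]
E[M²] = Var(M) + E[M]² = 6.25 + 1 = 7.25
E[R²] = Var(R) + E[R]² = 0.25 + 0.25 = 0.5
E[Z] = 7.25 + 0.5 = 7.75

7.75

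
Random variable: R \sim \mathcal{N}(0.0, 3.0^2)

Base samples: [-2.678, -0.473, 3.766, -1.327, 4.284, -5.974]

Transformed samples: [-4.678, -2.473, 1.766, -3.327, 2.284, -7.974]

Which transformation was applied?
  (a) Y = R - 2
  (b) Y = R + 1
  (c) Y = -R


Checking option (a) Y = R - 2:
  R = -2.678 -> Y = -4.678 ✓
  R = -0.473 -> Y = -2.473 ✓
  R = 3.766 -> Y = 1.766 ✓
All samples match this transformation.

(a) R - 2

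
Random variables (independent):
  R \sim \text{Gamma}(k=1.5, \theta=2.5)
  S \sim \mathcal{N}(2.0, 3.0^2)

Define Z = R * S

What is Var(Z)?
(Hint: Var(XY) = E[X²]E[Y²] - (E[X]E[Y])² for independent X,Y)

Var(XY) = E[X²]E[Y²] - (E[X]E[Y])²
E[R] = 3.75, Var(R) = 9.375
E[S] = 2, Var(S) = 9
E[R²] = 9.375 + 3.75² = 23.4375
E[S²] = 9 + 2² = 13
Var(Z) = 23.4375*13 - (3.75*2)²
= 304.6875 - 56.25 = 248.4375

248.4375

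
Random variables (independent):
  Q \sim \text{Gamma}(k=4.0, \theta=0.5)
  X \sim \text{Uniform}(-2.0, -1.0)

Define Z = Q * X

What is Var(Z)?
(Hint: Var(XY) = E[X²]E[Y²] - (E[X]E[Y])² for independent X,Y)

Var(XY) = E[X²]E[Y²] - (E[X]E[Y])²
E[Q] = 2, Var(Q) = 1
E[X] = -1.5, Var(X) = 0.083333333
E[Q²] = 1 + 2² = 5
E[X²] = 0.083333333 + (-1.5)² = 2.3333333
Var(Z) = 5*2.3333333 - (2*(-1.5))²
= 11.666667 - 9 = 2.6666667

2.6666667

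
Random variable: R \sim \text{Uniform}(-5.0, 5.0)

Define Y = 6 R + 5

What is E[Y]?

For Y = 6R + 5:
E[Y] = 6 * E[R] + 5
E[R] = (-5 + 5)/2 = 0
E[Y] = 6 * 0 + 5 = 5

5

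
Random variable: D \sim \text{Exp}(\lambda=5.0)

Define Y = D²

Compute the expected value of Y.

E[D²] = Var(D) + (E[D])² = 0.04 + 0.04 = 0.08

0.08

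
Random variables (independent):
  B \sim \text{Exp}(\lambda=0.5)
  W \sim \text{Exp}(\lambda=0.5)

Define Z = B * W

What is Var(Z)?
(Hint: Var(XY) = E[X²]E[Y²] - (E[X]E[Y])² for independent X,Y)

Var(XY) = E[X²]E[Y²] - (E[X]E[Y])²
E[B] = 2, Var(B) = 4
E[W] = 2, Var(W) = 4
E[B²] = 4 + 2² = 8
E[W²] = 4 + 2² = 8
Var(Z) = 8*8 - (2*2)²
= 64 - 16 = 48

48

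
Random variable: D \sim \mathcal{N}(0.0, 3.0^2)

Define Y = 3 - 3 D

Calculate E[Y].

For Y = -3D + 3:
E[Y] = -3 * E[D] + 3
E[D] = 0.0 = 0
E[Y] = -3 * 0 + 3 = 3

3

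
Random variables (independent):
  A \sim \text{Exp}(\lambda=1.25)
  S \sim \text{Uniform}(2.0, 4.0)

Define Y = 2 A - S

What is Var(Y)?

For independent RVs: Var(aX + bY) = a²Var(X) + b²Var(Y)
Var(A) = 0.64
Var(S) = 0.33333333
Var(Y) = 2²*0.64 + (-1)²*0.33333333
= 4*0.64 + 1*0.33333333 = 2.8933333

2.8933333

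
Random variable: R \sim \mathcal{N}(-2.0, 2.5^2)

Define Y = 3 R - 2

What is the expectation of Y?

For Y = 3R - 2:
E[Y] = 3 * E[R] - 2
E[R] = -2.0 = -2
E[Y] = 3 * (-2) - 2 = -8

-8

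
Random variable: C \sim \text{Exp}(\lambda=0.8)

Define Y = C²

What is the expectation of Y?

Using E[X²] = Var(X) + (E[X])²:
E[C] = 1.25
Var(C) = 1/0.8^2 = 1.5625
E[C²] = 1.5625 + 1.25² = 1.5625 + 1.5625 = 3.125

3.125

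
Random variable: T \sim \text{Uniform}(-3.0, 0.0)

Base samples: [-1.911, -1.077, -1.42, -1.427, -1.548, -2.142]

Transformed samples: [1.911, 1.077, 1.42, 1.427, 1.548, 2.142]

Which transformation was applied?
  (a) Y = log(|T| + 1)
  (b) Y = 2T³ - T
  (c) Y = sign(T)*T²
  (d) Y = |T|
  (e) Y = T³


Checking option (d) Y = |T|:
  T = -1.911 -> Y = 1.911 ✓
  T = -1.077 -> Y = 1.077 ✓
  T = -1.42 -> Y = 1.42 ✓
All samples match this transformation.

(d) |T|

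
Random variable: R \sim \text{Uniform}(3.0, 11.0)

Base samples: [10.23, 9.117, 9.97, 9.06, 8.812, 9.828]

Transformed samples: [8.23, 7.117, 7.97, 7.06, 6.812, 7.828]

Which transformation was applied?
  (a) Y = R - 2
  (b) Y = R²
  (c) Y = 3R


Checking option (a) Y = R - 2:
  R = 10.23 -> Y = 8.23 ✓
  R = 9.117 -> Y = 7.117 ✓
  R = 9.97 -> Y = 7.97 ✓
All samples match this transformation.

(a) R - 2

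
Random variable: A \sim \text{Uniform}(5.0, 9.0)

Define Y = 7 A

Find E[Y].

For Y = 7A:
E[Y] = 7 * E[A]
E[A] = (5 + 9)/2 = 7
E[Y] = 7 * 7 = 49

49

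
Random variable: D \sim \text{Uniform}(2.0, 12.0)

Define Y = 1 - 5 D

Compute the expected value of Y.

For Y = -5D + 1:
E[Y] = -5 * E[D] + 1
E[D] = (2 + 12)/2 = 7
E[Y] = -5 * 7 + 1 = -34

-34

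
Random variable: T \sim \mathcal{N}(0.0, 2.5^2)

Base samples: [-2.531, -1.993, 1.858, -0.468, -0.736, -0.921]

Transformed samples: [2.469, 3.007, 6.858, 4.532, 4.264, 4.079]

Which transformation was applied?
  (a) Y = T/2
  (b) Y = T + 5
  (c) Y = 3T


Checking option (b) Y = T + 5:
  T = -2.531 -> Y = 2.469 ✓
  T = -1.993 -> Y = 3.007 ✓
  T = 1.858 -> Y = 6.858 ✓
All samples match this transformation.

(b) T + 5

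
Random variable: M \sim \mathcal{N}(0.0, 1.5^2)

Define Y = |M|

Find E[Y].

For X ~ N(0, 1.5²), E[|X|] = sigma * sqrt(2/pi)
= 1.5 * sqrt(2/pi) = 1.1968268

1.1968268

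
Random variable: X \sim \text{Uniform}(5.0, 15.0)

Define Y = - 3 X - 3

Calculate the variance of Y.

For Y = aX + b: Var(Y) = a² * Var(X)
Var(X) = (15 - 5)^2/12 = 8.3333333
Var(Y) = (-3)² * 8.3333333 = 9 * 8.3333333 = 75

75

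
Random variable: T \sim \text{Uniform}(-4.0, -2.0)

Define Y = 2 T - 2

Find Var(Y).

For Y = aT + b: Var(Y) = a² * Var(T)
Var(T) = (-2 + 4)^2/12 = 0.33333333
Var(Y) = 2² * 0.33333333 = 4 * 0.33333333 = 1.3333333

1.3333333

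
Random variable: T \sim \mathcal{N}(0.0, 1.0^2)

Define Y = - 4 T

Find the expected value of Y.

For Y = -4T:
E[Y] = -4 * E[T]
E[T] = 0.0 = 0
E[Y] = -4 * 0 = 0

0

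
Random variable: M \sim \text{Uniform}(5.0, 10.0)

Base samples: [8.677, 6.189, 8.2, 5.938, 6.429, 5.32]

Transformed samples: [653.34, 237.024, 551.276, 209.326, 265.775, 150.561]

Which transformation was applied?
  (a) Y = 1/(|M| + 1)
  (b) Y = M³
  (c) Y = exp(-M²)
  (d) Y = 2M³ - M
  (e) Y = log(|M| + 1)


Checking option (b) Y = M³:
  M = 8.677 -> Y = 653.34 ✓
  M = 6.189 -> Y = 237.024 ✓
  M = 8.2 -> Y = 551.276 ✓
All samples match this transformation.

(b) M³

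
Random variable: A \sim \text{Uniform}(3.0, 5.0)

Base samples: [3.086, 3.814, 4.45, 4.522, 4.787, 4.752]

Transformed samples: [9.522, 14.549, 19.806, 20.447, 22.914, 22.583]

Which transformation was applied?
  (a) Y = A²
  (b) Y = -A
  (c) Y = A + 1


Checking option (a) Y = A²:
  A = 3.086 -> Y = 9.522 ✓
  A = 3.814 -> Y = 14.549 ✓
  A = 4.45 -> Y = 19.806 ✓
All samples match this transformation.

(a) A²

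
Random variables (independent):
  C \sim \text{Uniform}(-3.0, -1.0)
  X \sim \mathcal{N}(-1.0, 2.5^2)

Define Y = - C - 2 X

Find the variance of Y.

For independent RVs: Var(aX + bY) = a²Var(X) + b²Var(Y)
Var(C) = 0.33333333
Var(X) = 6.25
Var(Y) = (-1)²*0.33333333 + (-2)²*6.25
= 1*0.33333333 + 4*6.25 = 25.333333

25.333333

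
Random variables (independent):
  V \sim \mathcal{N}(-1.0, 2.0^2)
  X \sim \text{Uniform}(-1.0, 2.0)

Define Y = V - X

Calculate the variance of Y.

For independent RVs: Var(aX + bY) = a²Var(X) + b²Var(Y)
Var(V) = 4
Var(X) = 0.75
Var(Y) = 1²*4 + (-1)²*0.75
= 1*4 + 1*0.75 = 4.75

4.75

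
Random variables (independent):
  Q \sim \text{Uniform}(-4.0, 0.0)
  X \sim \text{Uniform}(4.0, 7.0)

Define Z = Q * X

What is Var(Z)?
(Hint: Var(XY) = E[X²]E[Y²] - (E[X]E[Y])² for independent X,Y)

Var(XY) = E[X²]E[Y²] - (E[X]E[Y])²
E[Q] = -2, Var(Q) = 1.3333333
E[X] = 5.5, Var(X) = 0.75
E[Q²] = 1.3333333 + (-2)² = 5.3333333
E[X²] = 0.75 + 5.5² = 31
Var(Z) = 5.3333333*31 - (-2*5.5)²
= 165.33333 - 121 = 44.333333

44.333333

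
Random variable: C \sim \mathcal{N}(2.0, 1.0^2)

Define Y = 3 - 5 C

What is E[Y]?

For Y = -5C + 3:
E[Y] = -5 * E[C] + 3
E[C] = 2.0 = 2
E[Y] = -5 * 2 + 3 = -7

-7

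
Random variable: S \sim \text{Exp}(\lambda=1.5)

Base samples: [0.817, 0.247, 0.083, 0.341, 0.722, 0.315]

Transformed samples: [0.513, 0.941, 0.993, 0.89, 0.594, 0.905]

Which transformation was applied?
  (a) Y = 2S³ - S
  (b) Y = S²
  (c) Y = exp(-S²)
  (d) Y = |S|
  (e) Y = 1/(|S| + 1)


Checking option (c) Y = exp(-S²):
  S = 0.817 -> Y = 0.513 ✓
  S = 0.247 -> Y = 0.941 ✓
  S = 0.083 -> Y = 0.993 ✓
All samples match this transformation.

(c) exp(-S²)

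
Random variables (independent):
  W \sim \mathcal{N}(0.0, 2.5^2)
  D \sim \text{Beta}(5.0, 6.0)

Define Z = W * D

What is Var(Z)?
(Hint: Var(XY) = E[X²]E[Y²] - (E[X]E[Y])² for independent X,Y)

Var(XY) = E[X²]E[Y²] - (E[X]E[Y])²
E[W] = 0, Var(W) = 6.25
E[D] = 0.45454545, Var(D) = 0.020661157
E[W²] = 6.25 + 0² = 6.25
E[D²] = 0.020661157 + 0.45454545² = 0.22727273
Var(Z) = 6.25*0.22727273 - (0*0.45454545)²
= 1.4204545 - 0 = 1.4204545

1.4204545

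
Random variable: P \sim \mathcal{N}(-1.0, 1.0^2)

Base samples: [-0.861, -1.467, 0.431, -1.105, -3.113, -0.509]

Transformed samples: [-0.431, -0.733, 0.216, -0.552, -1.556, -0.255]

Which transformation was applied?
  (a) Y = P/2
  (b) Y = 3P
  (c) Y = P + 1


Checking option (a) Y = P/2:
  P = -0.861 -> Y = -0.431 ✓
  P = -1.467 -> Y = -0.733 ✓
  P = 0.431 -> Y = 0.216 ✓
All samples match this transformation.

(a) P/2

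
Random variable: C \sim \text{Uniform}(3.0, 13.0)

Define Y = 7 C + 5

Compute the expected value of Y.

For Y = 7C + 5:
E[Y] = 7 * E[C] + 5
E[C] = (3 + 13)/2 = 8
E[Y] = 7 * 8 + 5 = 61

61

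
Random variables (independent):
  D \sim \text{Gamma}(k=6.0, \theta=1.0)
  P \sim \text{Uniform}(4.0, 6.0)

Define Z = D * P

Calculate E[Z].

For independent RVs: E[XY] = E[X]*E[Y]
E[D] = 6
E[P] = 5
E[Z] = 6 * 5 = 30

30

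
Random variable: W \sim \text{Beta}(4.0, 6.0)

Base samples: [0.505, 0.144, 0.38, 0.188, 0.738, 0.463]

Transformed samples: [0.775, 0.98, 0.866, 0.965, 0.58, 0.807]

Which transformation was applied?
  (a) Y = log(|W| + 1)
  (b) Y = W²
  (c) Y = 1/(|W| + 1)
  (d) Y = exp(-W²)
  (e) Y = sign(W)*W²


Checking option (d) Y = exp(-W²):
  W = 0.505 -> Y = 0.775 ✓
  W = 0.144 -> Y = 0.98 ✓
  W = 0.38 -> Y = 0.866 ✓
All samples match this transformation.

(d) exp(-W²)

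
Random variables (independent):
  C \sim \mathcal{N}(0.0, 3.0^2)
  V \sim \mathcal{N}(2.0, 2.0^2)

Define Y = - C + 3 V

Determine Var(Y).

For independent RVs: Var(aX + bY) = a²Var(X) + b²Var(Y)
Var(C) = 9
Var(V) = 4
Var(Y) = (-1)²*9 + 3²*4
= 1*9 + 9*4 = 45

45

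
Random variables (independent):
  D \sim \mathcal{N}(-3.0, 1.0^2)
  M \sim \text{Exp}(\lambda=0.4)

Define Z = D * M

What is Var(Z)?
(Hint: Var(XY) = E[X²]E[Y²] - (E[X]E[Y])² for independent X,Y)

Var(XY) = E[X²]E[Y²] - (E[X]E[Y])²
E[D] = -3, Var(D) = 1
E[M] = 2.5, Var(M) = 6.25
E[D²] = 1 + (-3)² = 10
E[M²] = 6.25 + 2.5² = 12.5
Var(Z) = 10*12.5 - (-3*2.5)²
= 125 - 56.25 = 68.75

68.75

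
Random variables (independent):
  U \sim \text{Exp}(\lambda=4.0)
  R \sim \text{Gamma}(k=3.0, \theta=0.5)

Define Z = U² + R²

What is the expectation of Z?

E[Z] = E[U²] + E[R²]
E[U²] = Var(U) + E[U]² = 0.0625 + 0.0625 = 0.125
E[R²] = Var(R) + E[R]² = 0.75 + 2.25 = 3
E[Z] = 0.125 + 3 = 3.125

3.125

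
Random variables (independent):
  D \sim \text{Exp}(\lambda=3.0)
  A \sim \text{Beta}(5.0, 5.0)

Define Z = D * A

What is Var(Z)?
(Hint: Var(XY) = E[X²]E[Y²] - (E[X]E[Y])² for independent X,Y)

Var(XY) = E[X²]E[Y²] - (E[X]E[Y])²
E[D] = 0.33333333, Var(D) = 0.11111111
E[A] = 0.5, Var(A) = 0.022727273
E[D²] = 0.11111111 + 0.33333333² = 0.22222222
E[A²] = 0.022727273 + 0.5² = 0.27272727
Var(Z) = 0.22222222*0.27272727 - (0.33333333*0.5)²
= 0.060606061 - 0.027777778 = 0.032828283

0.032828283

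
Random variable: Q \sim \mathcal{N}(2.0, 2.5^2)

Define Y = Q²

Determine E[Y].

E[Q²] = Var(Q) + (E[Q])² = 6.25 + 4 = 10.25

10.25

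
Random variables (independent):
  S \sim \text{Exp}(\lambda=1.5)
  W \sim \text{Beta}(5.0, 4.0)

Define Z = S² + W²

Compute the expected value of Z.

E[Z] = E[S²] + E[W²]
E[S²] = Var(S) + E[S]² = 0.44444444 + 0.44444444 = 0.88888889
E[W²] = Var(W) + E[W]² = 0.024691358 + 0.30864198 = 0.33333333
E[Z] = 0.88888889 + 0.33333333 = 1.2222222

1.2222222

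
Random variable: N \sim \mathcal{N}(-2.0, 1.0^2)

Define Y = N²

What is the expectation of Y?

Using E[X²] = Var(X) + (E[X])²:
E[N] = -2
Var(N) = 1.0^2 = 1
E[N²] = 1 + (-2)² = 1 + 4 = 5

5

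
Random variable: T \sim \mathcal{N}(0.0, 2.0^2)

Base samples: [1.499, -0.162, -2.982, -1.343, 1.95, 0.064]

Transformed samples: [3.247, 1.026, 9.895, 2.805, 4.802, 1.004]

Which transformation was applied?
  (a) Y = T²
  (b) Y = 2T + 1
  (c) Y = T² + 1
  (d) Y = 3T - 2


Checking option (c) Y = T² + 1:
  T = 1.499 -> Y = 3.247 ✓
  T = -0.162 -> Y = 1.026 ✓
  T = -2.982 -> Y = 9.895 ✓
All samples match this transformation.

(c) T² + 1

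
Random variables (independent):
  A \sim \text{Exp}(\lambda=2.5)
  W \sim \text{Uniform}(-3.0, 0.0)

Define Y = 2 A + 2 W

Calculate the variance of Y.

For independent RVs: Var(aX + bY) = a²Var(X) + b²Var(Y)
Var(A) = 0.16
Var(W) = 0.75
Var(Y) = 2²*0.16 + 2²*0.75
= 4*0.16 + 4*0.75 = 3.64

3.64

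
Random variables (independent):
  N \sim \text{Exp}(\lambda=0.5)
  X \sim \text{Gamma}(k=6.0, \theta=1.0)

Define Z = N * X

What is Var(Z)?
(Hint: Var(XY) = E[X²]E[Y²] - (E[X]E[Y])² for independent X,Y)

Var(XY) = E[X²]E[Y²] - (E[X]E[Y])²
E[N] = 2, Var(N) = 4
E[X] = 6, Var(X) = 6
E[N²] = 4 + 2² = 8
E[X²] = 6 + 6² = 42
Var(Z) = 8*42 - (2*6)²
= 336 - 144 = 192

192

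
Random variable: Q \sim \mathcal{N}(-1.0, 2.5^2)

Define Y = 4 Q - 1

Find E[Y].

For Y = 4Q - 1:
E[Y] = 4 * E[Q] - 1
E[Q] = -1.0 = -1
E[Y] = 4 * (-1) - 1 = -5

-5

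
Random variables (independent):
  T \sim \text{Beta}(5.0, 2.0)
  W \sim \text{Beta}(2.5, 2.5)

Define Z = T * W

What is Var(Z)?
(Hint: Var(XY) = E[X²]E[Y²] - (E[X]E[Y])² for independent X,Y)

Var(XY) = E[X²]E[Y²] - (E[X]E[Y])²
E[T] = 0.71428571, Var(T) = 0.025510204
E[W] = 0.5, Var(W) = 0.041666667
E[T²] = 0.025510204 + 0.71428571² = 0.53571429
E[W²] = 0.041666667 + 0.5² = 0.29166667
Var(Z) = 0.53571429*0.29166667 - (0.71428571*0.5)²
= 0.15625 - 0.12755102 = 0.02869898

0.02869898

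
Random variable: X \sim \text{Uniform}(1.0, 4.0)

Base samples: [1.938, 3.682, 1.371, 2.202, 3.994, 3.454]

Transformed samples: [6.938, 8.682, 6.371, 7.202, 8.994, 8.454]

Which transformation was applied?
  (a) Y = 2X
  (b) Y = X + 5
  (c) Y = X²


Checking option (b) Y = X + 5:
  X = 1.938 -> Y = 6.938 ✓
  X = 3.682 -> Y = 8.682 ✓
  X = 1.371 -> Y = 6.371 ✓
All samples match this transformation.

(b) X + 5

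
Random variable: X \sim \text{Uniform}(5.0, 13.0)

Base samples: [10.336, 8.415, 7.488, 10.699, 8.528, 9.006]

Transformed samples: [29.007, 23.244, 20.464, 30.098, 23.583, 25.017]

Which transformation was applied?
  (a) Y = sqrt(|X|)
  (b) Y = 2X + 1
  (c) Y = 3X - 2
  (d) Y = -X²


Checking option (c) Y = 3X - 2:
  X = 10.336 -> Y = 29.007 ✓
  X = 8.415 -> Y = 23.244 ✓
  X = 7.488 -> Y = 20.464 ✓
All samples match this transformation.

(c) 3X - 2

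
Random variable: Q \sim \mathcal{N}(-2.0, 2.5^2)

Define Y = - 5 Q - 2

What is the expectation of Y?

For Y = -5Q - 2:
E[Y] = -5 * E[Q] - 2
E[Q] = -2.0 = -2
E[Y] = -5 * (-2) - 2 = 8

8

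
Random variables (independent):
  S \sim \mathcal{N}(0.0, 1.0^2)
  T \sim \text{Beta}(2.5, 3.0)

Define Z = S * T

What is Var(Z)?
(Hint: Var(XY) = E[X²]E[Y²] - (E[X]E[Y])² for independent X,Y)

Var(XY) = E[X²]E[Y²] - (E[X]E[Y])²
E[S] = 0, Var(S) = 1
E[T] = 0.45454545, Var(T) = 0.038143675
E[S²] = 1 + 0² = 1
E[T²] = 0.038143675 + 0.45454545² = 0.24475524
Var(Z) = 1*0.24475524 - (0*0.45454545)²
= 0.24475524 - 0 = 0.24475524

0.24475524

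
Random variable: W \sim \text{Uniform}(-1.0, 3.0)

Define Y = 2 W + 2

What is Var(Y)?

For Y = aW + b: Var(Y) = a² * Var(W)
Var(W) = (3 + 1)^2/12 = 1.3333333
Var(Y) = 2² * 1.3333333 = 4 * 1.3333333 = 5.3333333

5.3333333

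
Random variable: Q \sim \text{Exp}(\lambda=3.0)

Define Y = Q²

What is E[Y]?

Using E[X²] = Var(X) + (E[X])²:
E[Q] = 0.33333333
Var(Q) = 1/3.0^2 = 0.11111111
E[Q²] = 0.11111111 + 0.33333333² = 0.11111111 + 0.11111111 = 0.22222222

0.22222222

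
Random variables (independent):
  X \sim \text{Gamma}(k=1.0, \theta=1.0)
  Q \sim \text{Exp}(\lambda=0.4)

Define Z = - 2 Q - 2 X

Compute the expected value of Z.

E[Z] = -2*E[X] - 2*E[Q]
E[X] = 1
E[Q] = 2.5
E[Z] = -2*1 - 2*2.5 = -7

-7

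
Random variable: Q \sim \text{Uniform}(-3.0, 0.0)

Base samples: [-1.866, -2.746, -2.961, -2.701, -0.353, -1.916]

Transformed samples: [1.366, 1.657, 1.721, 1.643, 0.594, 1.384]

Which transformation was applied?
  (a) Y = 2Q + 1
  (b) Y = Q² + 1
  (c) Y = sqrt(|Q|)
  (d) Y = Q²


Checking option (c) Y = sqrt(|Q|):
  Q = -1.866 -> Y = 1.366 ✓
  Q = -2.746 -> Y = 1.657 ✓
  Q = -2.961 -> Y = 1.721 ✓
All samples match this transformation.

(c) sqrt(|Q|)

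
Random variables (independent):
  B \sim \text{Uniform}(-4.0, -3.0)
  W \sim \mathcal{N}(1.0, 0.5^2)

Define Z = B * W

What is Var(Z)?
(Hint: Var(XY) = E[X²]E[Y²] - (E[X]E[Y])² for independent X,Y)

Var(XY) = E[X²]E[Y²] - (E[X]E[Y])²
E[B] = -3.5, Var(B) = 0.083333333
E[W] = 1, Var(W) = 0.25
E[B²] = 0.083333333 + (-3.5)² = 12.333333
E[W²] = 0.25 + 1² = 1.25
Var(Z) = 12.333333*1.25 - (-3.5*1)²
= 15.416667 - 12.25 = 3.1666667

3.1666667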